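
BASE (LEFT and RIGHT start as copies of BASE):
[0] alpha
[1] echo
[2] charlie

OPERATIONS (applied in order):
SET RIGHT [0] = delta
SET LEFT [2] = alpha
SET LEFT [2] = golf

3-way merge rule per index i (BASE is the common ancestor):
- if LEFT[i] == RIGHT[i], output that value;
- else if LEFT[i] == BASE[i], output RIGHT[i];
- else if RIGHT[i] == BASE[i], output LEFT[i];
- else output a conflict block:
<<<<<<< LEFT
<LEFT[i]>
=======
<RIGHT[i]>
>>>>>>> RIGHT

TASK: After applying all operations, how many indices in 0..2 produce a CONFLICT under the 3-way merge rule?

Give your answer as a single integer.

Answer: 0

Derivation:
Final LEFT:  [alpha, echo, golf]
Final RIGHT: [delta, echo, charlie]
i=0: L=alpha=BASE, R=delta -> take RIGHT -> delta
i=1: L=echo R=echo -> agree -> echo
i=2: L=golf, R=charlie=BASE -> take LEFT -> golf
Conflict count: 0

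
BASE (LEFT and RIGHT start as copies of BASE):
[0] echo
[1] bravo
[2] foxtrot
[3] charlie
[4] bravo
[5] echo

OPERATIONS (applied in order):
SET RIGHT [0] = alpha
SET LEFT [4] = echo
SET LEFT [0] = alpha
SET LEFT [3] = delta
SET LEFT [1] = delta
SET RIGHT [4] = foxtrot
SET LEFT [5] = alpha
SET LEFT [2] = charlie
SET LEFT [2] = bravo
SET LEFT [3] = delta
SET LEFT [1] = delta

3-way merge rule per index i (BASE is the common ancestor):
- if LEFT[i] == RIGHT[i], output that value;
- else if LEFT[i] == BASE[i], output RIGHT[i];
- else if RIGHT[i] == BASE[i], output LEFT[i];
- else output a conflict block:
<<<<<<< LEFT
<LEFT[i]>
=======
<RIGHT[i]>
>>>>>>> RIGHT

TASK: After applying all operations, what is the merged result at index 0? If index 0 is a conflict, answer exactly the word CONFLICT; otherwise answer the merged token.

Final LEFT:  [alpha, delta, bravo, delta, echo, alpha]
Final RIGHT: [alpha, bravo, foxtrot, charlie, foxtrot, echo]
i=0: L=alpha R=alpha -> agree -> alpha
i=1: L=delta, R=bravo=BASE -> take LEFT -> delta
i=2: L=bravo, R=foxtrot=BASE -> take LEFT -> bravo
i=3: L=delta, R=charlie=BASE -> take LEFT -> delta
i=4: BASE=bravo L=echo R=foxtrot all differ -> CONFLICT
i=5: L=alpha, R=echo=BASE -> take LEFT -> alpha
Index 0 -> alpha

Answer: alpha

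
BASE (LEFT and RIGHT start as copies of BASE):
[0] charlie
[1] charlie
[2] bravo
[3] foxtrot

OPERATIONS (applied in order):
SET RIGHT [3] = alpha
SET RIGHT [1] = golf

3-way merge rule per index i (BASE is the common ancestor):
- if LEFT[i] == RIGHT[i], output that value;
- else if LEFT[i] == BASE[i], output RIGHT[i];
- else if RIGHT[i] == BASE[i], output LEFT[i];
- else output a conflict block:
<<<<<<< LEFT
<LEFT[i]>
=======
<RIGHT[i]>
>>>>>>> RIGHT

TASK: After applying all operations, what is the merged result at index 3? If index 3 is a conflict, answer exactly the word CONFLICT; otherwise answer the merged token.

Final LEFT:  [charlie, charlie, bravo, foxtrot]
Final RIGHT: [charlie, golf, bravo, alpha]
i=0: L=charlie R=charlie -> agree -> charlie
i=1: L=charlie=BASE, R=golf -> take RIGHT -> golf
i=2: L=bravo R=bravo -> agree -> bravo
i=3: L=foxtrot=BASE, R=alpha -> take RIGHT -> alpha
Index 3 -> alpha

Answer: alpha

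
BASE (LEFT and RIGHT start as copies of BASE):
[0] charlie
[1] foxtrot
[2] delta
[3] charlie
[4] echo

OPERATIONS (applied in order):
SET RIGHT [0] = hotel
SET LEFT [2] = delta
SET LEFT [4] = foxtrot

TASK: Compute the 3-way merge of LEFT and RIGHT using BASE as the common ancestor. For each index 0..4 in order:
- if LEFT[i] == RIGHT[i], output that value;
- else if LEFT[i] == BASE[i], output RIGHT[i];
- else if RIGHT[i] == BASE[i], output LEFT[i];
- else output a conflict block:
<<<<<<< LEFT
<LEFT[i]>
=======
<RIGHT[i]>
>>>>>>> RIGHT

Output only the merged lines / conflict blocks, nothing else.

Answer: hotel
foxtrot
delta
charlie
foxtrot

Derivation:
Final LEFT:  [charlie, foxtrot, delta, charlie, foxtrot]
Final RIGHT: [hotel, foxtrot, delta, charlie, echo]
i=0: L=charlie=BASE, R=hotel -> take RIGHT -> hotel
i=1: L=foxtrot R=foxtrot -> agree -> foxtrot
i=2: L=delta R=delta -> agree -> delta
i=3: L=charlie R=charlie -> agree -> charlie
i=4: L=foxtrot, R=echo=BASE -> take LEFT -> foxtrot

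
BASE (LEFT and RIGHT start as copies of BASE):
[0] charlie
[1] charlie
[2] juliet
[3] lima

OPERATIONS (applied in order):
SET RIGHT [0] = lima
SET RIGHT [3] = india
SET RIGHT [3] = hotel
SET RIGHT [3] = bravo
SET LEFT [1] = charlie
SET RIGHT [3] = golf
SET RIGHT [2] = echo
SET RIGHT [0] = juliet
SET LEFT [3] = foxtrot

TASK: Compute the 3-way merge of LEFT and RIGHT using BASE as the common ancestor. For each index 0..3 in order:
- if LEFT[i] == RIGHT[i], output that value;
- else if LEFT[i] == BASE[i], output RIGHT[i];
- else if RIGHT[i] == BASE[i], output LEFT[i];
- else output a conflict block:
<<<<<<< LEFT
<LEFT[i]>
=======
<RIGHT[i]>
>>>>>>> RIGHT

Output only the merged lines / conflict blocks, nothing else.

Final LEFT:  [charlie, charlie, juliet, foxtrot]
Final RIGHT: [juliet, charlie, echo, golf]
i=0: L=charlie=BASE, R=juliet -> take RIGHT -> juliet
i=1: L=charlie R=charlie -> agree -> charlie
i=2: L=juliet=BASE, R=echo -> take RIGHT -> echo
i=3: BASE=lima L=foxtrot R=golf all differ -> CONFLICT

Answer: juliet
charlie
echo
<<<<<<< LEFT
foxtrot
=======
golf
>>>>>>> RIGHT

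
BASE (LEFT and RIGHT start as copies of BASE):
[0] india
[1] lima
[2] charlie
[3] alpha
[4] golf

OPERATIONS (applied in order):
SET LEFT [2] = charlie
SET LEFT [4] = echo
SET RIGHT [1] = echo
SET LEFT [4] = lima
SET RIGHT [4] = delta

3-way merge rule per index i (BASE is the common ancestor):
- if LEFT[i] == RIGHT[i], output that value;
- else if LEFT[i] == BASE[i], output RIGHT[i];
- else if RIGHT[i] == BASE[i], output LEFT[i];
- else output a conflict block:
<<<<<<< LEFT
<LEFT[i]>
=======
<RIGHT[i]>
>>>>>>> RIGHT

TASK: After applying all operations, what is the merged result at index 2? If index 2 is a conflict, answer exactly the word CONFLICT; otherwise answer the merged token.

Answer: charlie

Derivation:
Final LEFT:  [india, lima, charlie, alpha, lima]
Final RIGHT: [india, echo, charlie, alpha, delta]
i=0: L=india R=india -> agree -> india
i=1: L=lima=BASE, R=echo -> take RIGHT -> echo
i=2: L=charlie R=charlie -> agree -> charlie
i=3: L=alpha R=alpha -> agree -> alpha
i=4: BASE=golf L=lima R=delta all differ -> CONFLICT
Index 2 -> charlie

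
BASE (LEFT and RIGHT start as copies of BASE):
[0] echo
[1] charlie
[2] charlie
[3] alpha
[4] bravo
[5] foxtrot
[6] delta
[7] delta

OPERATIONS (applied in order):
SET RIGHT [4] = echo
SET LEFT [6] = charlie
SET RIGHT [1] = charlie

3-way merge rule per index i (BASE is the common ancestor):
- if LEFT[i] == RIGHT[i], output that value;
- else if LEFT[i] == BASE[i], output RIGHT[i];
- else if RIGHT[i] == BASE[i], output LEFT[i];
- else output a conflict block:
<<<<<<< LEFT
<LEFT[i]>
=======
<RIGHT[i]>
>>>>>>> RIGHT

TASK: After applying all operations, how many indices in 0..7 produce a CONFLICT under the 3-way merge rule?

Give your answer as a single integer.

Final LEFT:  [echo, charlie, charlie, alpha, bravo, foxtrot, charlie, delta]
Final RIGHT: [echo, charlie, charlie, alpha, echo, foxtrot, delta, delta]
i=0: L=echo R=echo -> agree -> echo
i=1: L=charlie R=charlie -> agree -> charlie
i=2: L=charlie R=charlie -> agree -> charlie
i=3: L=alpha R=alpha -> agree -> alpha
i=4: L=bravo=BASE, R=echo -> take RIGHT -> echo
i=5: L=foxtrot R=foxtrot -> agree -> foxtrot
i=6: L=charlie, R=delta=BASE -> take LEFT -> charlie
i=7: L=delta R=delta -> agree -> delta
Conflict count: 0

Answer: 0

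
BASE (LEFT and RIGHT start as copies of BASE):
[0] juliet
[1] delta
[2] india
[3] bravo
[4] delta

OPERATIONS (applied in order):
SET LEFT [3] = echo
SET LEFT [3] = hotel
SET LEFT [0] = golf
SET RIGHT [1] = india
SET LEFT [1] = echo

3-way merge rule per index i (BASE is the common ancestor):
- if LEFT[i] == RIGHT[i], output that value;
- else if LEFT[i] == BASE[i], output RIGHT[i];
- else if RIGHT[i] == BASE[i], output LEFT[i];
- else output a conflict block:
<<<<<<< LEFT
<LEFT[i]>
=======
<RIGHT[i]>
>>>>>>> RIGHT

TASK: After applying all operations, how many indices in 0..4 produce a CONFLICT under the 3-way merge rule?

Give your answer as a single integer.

Final LEFT:  [golf, echo, india, hotel, delta]
Final RIGHT: [juliet, india, india, bravo, delta]
i=0: L=golf, R=juliet=BASE -> take LEFT -> golf
i=1: BASE=delta L=echo R=india all differ -> CONFLICT
i=2: L=india R=india -> agree -> india
i=3: L=hotel, R=bravo=BASE -> take LEFT -> hotel
i=4: L=delta R=delta -> agree -> delta
Conflict count: 1

Answer: 1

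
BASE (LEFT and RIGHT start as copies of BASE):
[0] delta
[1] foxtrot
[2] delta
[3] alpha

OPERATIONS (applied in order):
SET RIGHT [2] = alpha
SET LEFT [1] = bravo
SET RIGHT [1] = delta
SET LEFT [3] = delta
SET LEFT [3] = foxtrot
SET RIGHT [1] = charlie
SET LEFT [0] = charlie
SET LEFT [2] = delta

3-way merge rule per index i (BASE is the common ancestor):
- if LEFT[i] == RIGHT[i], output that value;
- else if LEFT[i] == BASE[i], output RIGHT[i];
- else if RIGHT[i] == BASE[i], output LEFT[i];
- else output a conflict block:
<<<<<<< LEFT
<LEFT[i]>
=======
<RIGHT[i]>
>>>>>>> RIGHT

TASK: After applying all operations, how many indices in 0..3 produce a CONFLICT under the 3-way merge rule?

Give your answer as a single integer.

Final LEFT:  [charlie, bravo, delta, foxtrot]
Final RIGHT: [delta, charlie, alpha, alpha]
i=0: L=charlie, R=delta=BASE -> take LEFT -> charlie
i=1: BASE=foxtrot L=bravo R=charlie all differ -> CONFLICT
i=2: L=delta=BASE, R=alpha -> take RIGHT -> alpha
i=3: L=foxtrot, R=alpha=BASE -> take LEFT -> foxtrot
Conflict count: 1

Answer: 1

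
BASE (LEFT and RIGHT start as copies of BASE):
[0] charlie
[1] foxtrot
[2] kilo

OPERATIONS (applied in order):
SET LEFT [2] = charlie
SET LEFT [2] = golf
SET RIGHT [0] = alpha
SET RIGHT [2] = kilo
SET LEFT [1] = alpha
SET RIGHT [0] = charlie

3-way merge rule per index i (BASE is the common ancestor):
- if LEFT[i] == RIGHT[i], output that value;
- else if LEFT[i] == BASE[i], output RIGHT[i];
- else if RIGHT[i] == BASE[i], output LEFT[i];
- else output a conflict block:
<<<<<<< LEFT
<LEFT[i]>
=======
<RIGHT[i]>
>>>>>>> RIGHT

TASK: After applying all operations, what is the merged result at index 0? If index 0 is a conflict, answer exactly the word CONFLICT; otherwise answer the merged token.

Final LEFT:  [charlie, alpha, golf]
Final RIGHT: [charlie, foxtrot, kilo]
i=0: L=charlie R=charlie -> agree -> charlie
i=1: L=alpha, R=foxtrot=BASE -> take LEFT -> alpha
i=2: L=golf, R=kilo=BASE -> take LEFT -> golf
Index 0 -> charlie

Answer: charlie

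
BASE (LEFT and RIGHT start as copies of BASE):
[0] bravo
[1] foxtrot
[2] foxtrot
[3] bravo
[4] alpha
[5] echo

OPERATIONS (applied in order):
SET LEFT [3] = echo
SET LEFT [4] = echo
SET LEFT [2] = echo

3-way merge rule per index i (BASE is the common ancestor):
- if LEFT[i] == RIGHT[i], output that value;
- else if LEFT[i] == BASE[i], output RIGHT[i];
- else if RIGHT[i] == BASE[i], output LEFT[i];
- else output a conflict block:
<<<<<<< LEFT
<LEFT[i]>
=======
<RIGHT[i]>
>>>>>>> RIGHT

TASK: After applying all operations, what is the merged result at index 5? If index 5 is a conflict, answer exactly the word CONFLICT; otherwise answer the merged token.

Answer: echo

Derivation:
Final LEFT:  [bravo, foxtrot, echo, echo, echo, echo]
Final RIGHT: [bravo, foxtrot, foxtrot, bravo, alpha, echo]
i=0: L=bravo R=bravo -> agree -> bravo
i=1: L=foxtrot R=foxtrot -> agree -> foxtrot
i=2: L=echo, R=foxtrot=BASE -> take LEFT -> echo
i=3: L=echo, R=bravo=BASE -> take LEFT -> echo
i=4: L=echo, R=alpha=BASE -> take LEFT -> echo
i=5: L=echo R=echo -> agree -> echo
Index 5 -> echo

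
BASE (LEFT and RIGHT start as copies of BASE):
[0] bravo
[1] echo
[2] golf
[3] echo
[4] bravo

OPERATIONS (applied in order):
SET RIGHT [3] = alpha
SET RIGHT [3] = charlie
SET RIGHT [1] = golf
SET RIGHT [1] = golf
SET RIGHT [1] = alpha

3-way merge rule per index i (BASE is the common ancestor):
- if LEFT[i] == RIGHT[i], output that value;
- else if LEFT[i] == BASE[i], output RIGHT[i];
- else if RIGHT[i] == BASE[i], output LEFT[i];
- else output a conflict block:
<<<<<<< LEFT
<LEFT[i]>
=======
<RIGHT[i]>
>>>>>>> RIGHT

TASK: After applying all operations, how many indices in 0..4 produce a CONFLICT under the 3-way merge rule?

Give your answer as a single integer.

Final LEFT:  [bravo, echo, golf, echo, bravo]
Final RIGHT: [bravo, alpha, golf, charlie, bravo]
i=0: L=bravo R=bravo -> agree -> bravo
i=1: L=echo=BASE, R=alpha -> take RIGHT -> alpha
i=2: L=golf R=golf -> agree -> golf
i=3: L=echo=BASE, R=charlie -> take RIGHT -> charlie
i=4: L=bravo R=bravo -> agree -> bravo
Conflict count: 0

Answer: 0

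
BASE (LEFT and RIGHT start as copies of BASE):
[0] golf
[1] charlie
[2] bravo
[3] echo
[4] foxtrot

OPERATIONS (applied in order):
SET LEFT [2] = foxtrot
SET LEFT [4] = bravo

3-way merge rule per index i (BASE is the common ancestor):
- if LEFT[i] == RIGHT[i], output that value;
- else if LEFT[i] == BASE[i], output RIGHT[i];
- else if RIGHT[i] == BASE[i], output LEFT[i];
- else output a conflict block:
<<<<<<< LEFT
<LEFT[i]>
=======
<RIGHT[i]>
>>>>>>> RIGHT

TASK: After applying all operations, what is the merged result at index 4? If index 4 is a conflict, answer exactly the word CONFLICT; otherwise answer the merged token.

Final LEFT:  [golf, charlie, foxtrot, echo, bravo]
Final RIGHT: [golf, charlie, bravo, echo, foxtrot]
i=0: L=golf R=golf -> agree -> golf
i=1: L=charlie R=charlie -> agree -> charlie
i=2: L=foxtrot, R=bravo=BASE -> take LEFT -> foxtrot
i=3: L=echo R=echo -> agree -> echo
i=4: L=bravo, R=foxtrot=BASE -> take LEFT -> bravo
Index 4 -> bravo

Answer: bravo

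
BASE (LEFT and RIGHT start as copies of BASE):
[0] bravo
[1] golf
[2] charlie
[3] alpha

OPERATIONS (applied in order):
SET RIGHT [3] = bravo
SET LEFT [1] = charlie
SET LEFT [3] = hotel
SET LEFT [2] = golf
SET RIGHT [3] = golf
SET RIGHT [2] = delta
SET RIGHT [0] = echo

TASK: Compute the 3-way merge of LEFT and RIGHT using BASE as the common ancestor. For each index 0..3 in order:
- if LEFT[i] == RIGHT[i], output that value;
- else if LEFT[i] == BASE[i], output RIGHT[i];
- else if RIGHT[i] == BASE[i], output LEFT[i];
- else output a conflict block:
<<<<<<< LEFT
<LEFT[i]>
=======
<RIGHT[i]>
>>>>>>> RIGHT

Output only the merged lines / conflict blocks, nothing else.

Answer: echo
charlie
<<<<<<< LEFT
golf
=======
delta
>>>>>>> RIGHT
<<<<<<< LEFT
hotel
=======
golf
>>>>>>> RIGHT

Derivation:
Final LEFT:  [bravo, charlie, golf, hotel]
Final RIGHT: [echo, golf, delta, golf]
i=0: L=bravo=BASE, R=echo -> take RIGHT -> echo
i=1: L=charlie, R=golf=BASE -> take LEFT -> charlie
i=2: BASE=charlie L=golf R=delta all differ -> CONFLICT
i=3: BASE=alpha L=hotel R=golf all differ -> CONFLICT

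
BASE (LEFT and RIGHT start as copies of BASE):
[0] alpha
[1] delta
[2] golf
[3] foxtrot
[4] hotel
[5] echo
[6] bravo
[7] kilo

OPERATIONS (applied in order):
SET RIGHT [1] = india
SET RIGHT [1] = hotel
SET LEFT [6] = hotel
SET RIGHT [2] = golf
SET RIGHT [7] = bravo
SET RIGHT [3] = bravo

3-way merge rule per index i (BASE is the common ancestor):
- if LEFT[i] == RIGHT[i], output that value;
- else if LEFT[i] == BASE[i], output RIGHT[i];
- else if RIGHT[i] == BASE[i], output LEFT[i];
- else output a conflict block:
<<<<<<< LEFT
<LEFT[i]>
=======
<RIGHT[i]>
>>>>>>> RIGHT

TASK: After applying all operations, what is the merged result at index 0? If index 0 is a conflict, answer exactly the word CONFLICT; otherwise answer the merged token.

Final LEFT:  [alpha, delta, golf, foxtrot, hotel, echo, hotel, kilo]
Final RIGHT: [alpha, hotel, golf, bravo, hotel, echo, bravo, bravo]
i=0: L=alpha R=alpha -> agree -> alpha
i=1: L=delta=BASE, R=hotel -> take RIGHT -> hotel
i=2: L=golf R=golf -> agree -> golf
i=3: L=foxtrot=BASE, R=bravo -> take RIGHT -> bravo
i=4: L=hotel R=hotel -> agree -> hotel
i=5: L=echo R=echo -> agree -> echo
i=6: L=hotel, R=bravo=BASE -> take LEFT -> hotel
i=7: L=kilo=BASE, R=bravo -> take RIGHT -> bravo
Index 0 -> alpha

Answer: alpha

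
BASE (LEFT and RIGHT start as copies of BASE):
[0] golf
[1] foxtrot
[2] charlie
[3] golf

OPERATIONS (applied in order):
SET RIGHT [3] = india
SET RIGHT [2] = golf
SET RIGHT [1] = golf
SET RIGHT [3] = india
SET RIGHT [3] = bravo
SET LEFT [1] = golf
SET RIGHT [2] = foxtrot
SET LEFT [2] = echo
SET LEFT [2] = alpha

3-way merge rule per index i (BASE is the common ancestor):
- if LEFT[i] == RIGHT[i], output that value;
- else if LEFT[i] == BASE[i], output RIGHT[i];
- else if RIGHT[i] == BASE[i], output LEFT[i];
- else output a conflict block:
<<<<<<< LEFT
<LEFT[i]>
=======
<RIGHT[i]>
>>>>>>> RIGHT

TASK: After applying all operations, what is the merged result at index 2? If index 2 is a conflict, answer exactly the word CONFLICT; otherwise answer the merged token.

Answer: CONFLICT

Derivation:
Final LEFT:  [golf, golf, alpha, golf]
Final RIGHT: [golf, golf, foxtrot, bravo]
i=0: L=golf R=golf -> agree -> golf
i=1: L=golf R=golf -> agree -> golf
i=2: BASE=charlie L=alpha R=foxtrot all differ -> CONFLICT
i=3: L=golf=BASE, R=bravo -> take RIGHT -> bravo
Index 2 -> CONFLICT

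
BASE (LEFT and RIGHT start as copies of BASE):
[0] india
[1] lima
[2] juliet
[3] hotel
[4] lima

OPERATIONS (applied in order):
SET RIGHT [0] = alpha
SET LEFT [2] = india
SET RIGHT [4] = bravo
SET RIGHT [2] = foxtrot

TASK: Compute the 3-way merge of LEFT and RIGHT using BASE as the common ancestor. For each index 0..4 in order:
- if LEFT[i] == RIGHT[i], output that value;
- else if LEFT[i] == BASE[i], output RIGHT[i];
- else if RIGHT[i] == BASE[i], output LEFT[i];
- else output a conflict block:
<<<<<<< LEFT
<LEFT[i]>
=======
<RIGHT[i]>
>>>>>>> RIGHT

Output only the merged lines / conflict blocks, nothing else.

Answer: alpha
lima
<<<<<<< LEFT
india
=======
foxtrot
>>>>>>> RIGHT
hotel
bravo

Derivation:
Final LEFT:  [india, lima, india, hotel, lima]
Final RIGHT: [alpha, lima, foxtrot, hotel, bravo]
i=0: L=india=BASE, R=alpha -> take RIGHT -> alpha
i=1: L=lima R=lima -> agree -> lima
i=2: BASE=juliet L=india R=foxtrot all differ -> CONFLICT
i=3: L=hotel R=hotel -> agree -> hotel
i=4: L=lima=BASE, R=bravo -> take RIGHT -> bravo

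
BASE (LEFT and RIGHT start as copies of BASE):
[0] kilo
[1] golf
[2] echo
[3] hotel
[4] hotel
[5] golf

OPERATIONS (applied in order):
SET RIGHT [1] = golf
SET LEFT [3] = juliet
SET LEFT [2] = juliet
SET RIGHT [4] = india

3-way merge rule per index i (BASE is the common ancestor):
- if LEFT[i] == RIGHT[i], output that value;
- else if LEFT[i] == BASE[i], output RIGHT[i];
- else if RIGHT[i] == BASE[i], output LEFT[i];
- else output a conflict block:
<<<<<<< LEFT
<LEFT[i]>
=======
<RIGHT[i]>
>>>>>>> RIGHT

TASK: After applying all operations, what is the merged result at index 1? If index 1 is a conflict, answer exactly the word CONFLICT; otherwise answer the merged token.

Answer: golf

Derivation:
Final LEFT:  [kilo, golf, juliet, juliet, hotel, golf]
Final RIGHT: [kilo, golf, echo, hotel, india, golf]
i=0: L=kilo R=kilo -> agree -> kilo
i=1: L=golf R=golf -> agree -> golf
i=2: L=juliet, R=echo=BASE -> take LEFT -> juliet
i=3: L=juliet, R=hotel=BASE -> take LEFT -> juliet
i=4: L=hotel=BASE, R=india -> take RIGHT -> india
i=5: L=golf R=golf -> agree -> golf
Index 1 -> golf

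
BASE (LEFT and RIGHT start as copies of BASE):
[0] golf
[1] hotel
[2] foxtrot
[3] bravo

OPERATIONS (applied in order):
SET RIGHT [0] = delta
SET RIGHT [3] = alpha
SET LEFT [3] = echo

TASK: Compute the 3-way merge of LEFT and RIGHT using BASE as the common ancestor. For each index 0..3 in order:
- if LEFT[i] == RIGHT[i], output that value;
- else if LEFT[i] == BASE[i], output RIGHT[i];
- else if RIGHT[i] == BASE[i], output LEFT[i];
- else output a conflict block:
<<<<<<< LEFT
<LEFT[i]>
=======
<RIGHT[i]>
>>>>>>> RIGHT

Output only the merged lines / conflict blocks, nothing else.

Answer: delta
hotel
foxtrot
<<<<<<< LEFT
echo
=======
alpha
>>>>>>> RIGHT

Derivation:
Final LEFT:  [golf, hotel, foxtrot, echo]
Final RIGHT: [delta, hotel, foxtrot, alpha]
i=0: L=golf=BASE, R=delta -> take RIGHT -> delta
i=1: L=hotel R=hotel -> agree -> hotel
i=2: L=foxtrot R=foxtrot -> agree -> foxtrot
i=3: BASE=bravo L=echo R=alpha all differ -> CONFLICT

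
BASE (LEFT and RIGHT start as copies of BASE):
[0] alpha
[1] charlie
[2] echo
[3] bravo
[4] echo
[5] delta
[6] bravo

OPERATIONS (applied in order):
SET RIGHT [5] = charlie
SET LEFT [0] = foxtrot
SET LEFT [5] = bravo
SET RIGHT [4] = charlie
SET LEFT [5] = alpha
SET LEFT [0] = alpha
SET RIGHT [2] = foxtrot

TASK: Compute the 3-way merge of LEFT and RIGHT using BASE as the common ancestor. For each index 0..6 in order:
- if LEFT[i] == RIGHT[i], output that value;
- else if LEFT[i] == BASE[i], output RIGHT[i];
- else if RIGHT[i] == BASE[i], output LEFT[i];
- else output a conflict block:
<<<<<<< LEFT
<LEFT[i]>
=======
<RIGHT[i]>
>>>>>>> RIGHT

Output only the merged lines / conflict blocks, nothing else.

Answer: alpha
charlie
foxtrot
bravo
charlie
<<<<<<< LEFT
alpha
=======
charlie
>>>>>>> RIGHT
bravo

Derivation:
Final LEFT:  [alpha, charlie, echo, bravo, echo, alpha, bravo]
Final RIGHT: [alpha, charlie, foxtrot, bravo, charlie, charlie, bravo]
i=0: L=alpha R=alpha -> agree -> alpha
i=1: L=charlie R=charlie -> agree -> charlie
i=2: L=echo=BASE, R=foxtrot -> take RIGHT -> foxtrot
i=3: L=bravo R=bravo -> agree -> bravo
i=4: L=echo=BASE, R=charlie -> take RIGHT -> charlie
i=5: BASE=delta L=alpha R=charlie all differ -> CONFLICT
i=6: L=bravo R=bravo -> agree -> bravo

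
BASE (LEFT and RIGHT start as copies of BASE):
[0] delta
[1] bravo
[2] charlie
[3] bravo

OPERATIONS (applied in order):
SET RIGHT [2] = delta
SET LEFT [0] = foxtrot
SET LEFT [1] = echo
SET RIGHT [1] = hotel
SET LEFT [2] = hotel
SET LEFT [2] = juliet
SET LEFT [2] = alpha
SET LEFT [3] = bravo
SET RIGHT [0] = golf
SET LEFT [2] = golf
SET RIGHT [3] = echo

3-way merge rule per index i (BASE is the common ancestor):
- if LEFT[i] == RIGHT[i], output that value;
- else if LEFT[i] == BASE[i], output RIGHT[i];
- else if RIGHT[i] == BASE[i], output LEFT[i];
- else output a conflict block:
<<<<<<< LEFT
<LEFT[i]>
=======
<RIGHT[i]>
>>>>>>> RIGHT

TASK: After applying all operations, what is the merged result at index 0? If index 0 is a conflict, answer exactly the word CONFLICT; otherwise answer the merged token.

Final LEFT:  [foxtrot, echo, golf, bravo]
Final RIGHT: [golf, hotel, delta, echo]
i=0: BASE=delta L=foxtrot R=golf all differ -> CONFLICT
i=1: BASE=bravo L=echo R=hotel all differ -> CONFLICT
i=2: BASE=charlie L=golf R=delta all differ -> CONFLICT
i=3: L=bravo=BASE, R=echo -> take RIGHT -> echo
Index 0 -> CONFLICT

Answer: CONFLICT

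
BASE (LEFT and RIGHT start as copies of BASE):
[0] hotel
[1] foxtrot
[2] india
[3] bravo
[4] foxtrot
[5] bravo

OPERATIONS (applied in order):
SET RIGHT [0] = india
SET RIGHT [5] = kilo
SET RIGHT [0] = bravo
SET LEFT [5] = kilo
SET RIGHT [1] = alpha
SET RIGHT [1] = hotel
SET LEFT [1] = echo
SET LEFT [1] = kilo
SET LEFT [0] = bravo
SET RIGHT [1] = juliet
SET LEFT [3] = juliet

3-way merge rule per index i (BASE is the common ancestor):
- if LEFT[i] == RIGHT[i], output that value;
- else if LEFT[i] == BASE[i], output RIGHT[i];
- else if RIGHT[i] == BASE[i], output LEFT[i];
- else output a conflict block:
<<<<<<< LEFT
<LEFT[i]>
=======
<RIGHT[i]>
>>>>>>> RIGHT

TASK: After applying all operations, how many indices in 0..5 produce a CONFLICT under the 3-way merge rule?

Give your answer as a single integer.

Final LEFT:  [bravo, kilo, india, juliet, foxtrot, kilo]
Final RIGHT: [bravo, juliet, india, bravo, foxtrot, kilo]
i=0: L=bravo R=bravo -> agree -> bravo
i=1: BASE=foxtrot L=kilo R=juliet all differ -> CONFLICT
i=2: L=india R=india -> agree -> india
i=3: L=juliet, R=bravo=BASE -> take LEFT -> juliet
i=4: L=foxtrot R=foxtrot -> agree -> foxtrot
i=5: L=kilo R=kilo -> agree -> kilo
Conflict count: 1

Answer: 1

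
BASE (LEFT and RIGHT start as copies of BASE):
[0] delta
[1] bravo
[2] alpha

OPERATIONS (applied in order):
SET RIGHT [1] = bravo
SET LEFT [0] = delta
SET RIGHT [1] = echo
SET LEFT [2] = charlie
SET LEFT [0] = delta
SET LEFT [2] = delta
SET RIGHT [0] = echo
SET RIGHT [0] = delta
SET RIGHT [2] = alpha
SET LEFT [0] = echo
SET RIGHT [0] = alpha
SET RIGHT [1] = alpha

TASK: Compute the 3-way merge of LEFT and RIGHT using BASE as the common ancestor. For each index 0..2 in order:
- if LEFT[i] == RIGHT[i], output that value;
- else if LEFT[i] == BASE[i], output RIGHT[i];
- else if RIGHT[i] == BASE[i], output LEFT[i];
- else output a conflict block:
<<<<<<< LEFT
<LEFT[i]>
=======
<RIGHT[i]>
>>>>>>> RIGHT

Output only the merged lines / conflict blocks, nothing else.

Final LEFT:  [echo, bravo, delta]
Final RIGHT: [alpha, alpha, alpha]
i=0: BASE=delta L=echo R=alpha all differ -> CONFLICT
i=1: L=bravo=BASE, R=alpha -> take RIGHT -> alpha
i=2: L=delta, R=alpha=BASE -> take LEFT -> delta

Answer: <<<<<<< LEFT
echo
=======
alpha
>>>>>>> RIGHT
alpha
delta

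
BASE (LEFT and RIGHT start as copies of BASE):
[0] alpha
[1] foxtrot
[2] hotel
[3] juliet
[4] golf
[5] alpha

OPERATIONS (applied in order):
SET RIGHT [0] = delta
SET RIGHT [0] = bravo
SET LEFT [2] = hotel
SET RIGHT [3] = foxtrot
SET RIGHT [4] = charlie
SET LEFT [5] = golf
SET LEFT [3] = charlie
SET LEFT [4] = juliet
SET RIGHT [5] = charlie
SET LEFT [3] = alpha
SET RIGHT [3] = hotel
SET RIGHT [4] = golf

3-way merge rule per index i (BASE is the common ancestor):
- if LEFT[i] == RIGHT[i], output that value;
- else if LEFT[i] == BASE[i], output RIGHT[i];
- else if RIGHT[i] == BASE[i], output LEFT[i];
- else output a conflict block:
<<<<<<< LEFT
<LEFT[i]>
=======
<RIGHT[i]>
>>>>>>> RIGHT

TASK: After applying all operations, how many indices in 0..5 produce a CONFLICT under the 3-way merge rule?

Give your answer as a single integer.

Final LEFT:  [alpha, foxtrot, hotel, alpha, juliet, golf]
Final RIGHT: [bravo, foxtrot, hotel, hotel, golf, charlie]
i=0: L=alpha=BASE, R=bravo -> take RIGHT -> bravo
i=1: L=foxtrot R=foxtrot -> agree -> foxtrot
i=2: L=hotel R=hotel -> agree -> hotel
i=3: BASE=juliet L=alpha R=hotel all differ -> CONFLICT
i=4: L=juliet, R=golf=BASE -> take LEFT -> juliet
i=5: BASE=alpha L=golf R=charlie all differ -> CONFLICT
Conflict count: 2

Answer: 2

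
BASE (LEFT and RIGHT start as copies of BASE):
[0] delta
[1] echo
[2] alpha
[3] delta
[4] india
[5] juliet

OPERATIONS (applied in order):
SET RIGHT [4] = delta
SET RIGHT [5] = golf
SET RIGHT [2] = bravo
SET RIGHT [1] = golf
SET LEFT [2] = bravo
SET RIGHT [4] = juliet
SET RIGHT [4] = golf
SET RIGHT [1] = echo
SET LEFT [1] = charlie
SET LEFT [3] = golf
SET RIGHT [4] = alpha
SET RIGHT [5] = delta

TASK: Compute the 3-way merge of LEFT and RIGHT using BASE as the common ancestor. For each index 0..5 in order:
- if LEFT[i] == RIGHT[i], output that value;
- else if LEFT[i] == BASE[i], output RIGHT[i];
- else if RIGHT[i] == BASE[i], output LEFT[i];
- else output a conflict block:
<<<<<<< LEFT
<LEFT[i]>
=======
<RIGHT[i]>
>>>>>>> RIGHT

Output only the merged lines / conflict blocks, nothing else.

Answer: delta
charlie
bravo
golf
alpha
delta

Derivation:
Final LEFT:  [delta, charlie, bravo, golf, india, juliet]
Final RIGHT: [delta, echo, bravo, delta, alpha, delta]
i=0: L=delta R=delta -> agree -> delta
i=1: L=charlie, R=echo=BASE -> take LEFT -> charlie
i=2: L=bravo R=bravo -> agree -> bravo
i=3: L=golf, R=delta=BASE -> take LEFT -> golf
i=4: L=india=BASE, R=alpha -> take RIGHT -> alpha
i=5: L=juliet=BASE, R=delta -> take RIGHT -> delta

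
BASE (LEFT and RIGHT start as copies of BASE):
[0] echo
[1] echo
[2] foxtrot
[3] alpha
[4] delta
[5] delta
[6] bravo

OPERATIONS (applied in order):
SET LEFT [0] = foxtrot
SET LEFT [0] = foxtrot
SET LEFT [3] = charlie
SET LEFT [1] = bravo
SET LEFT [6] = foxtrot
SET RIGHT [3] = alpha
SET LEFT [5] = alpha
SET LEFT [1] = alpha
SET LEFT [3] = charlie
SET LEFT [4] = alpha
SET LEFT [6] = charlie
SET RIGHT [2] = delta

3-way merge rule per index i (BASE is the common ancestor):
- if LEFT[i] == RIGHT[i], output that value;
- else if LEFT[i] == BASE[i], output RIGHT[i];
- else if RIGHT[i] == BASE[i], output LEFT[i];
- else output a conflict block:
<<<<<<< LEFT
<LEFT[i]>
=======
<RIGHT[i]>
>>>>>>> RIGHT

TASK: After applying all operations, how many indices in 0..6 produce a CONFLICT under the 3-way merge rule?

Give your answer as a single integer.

Answer: 0

Derivation:
Final LEFT:  [foxtrot, alpha, foxtrot, charlie, alpha, alpha, charlie]
Final RIGHT: [echo, echo, delta, alpha, delta, delta, bravo]
i=0: L=foxtrot, R=echo=BASE -> take LEFT -> foxtrot
i=1: L=alpha, R=echo=BASE -> take LEFT -> alpha
i=2: L=foxtrot=BASE, R=delta -> take RIGHT -> delta
i=3: L=charlie, R=alpha=BASE -> take LEFT -> charlie
i=4: L=alpha, R=delta=BASE -> take LEFT -> alpha
i=5: L=alpha, R=delta=BASE -> take LEFT -> alpha
i=6: L=charlie, R=bravo=BASE -> take LEFT -> charlie
Conflict count: 0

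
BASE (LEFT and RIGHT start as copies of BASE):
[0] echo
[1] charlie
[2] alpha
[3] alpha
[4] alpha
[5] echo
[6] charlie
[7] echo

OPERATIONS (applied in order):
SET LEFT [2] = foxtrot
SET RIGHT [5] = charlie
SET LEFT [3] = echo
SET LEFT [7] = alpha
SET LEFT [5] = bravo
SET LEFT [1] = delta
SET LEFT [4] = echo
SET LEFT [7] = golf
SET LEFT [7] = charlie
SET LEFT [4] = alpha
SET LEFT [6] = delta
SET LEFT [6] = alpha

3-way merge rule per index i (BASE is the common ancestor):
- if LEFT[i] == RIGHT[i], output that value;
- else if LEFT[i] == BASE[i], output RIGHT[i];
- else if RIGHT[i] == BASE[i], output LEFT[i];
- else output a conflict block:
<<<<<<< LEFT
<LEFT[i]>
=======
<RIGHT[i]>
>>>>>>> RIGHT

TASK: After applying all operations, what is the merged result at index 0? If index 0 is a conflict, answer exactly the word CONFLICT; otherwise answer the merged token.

Answer: echo

Derivation:
Final LEFT:  [echo, delta, foxtrot, echo, alpha, bravo, alpha, charlie]
Final RIGHT: [echo, charlie, alpha, alpha, alpha, charlie, charlie, echo]
i=0: L=echo R=echo -> agree -> echo
i=1: L=delta, R=charlie=BASE -> take LEFT -> delta
i=2: L=foxtrot, R=alpha=BASE -> take LEFT -> foxtrot
i=3: L=echo, R=alpha=BASE -> take LEFT -> echo
i=4: L=alpha R=alpha -> agree -> alpha
i=5: BASE=echo L=bravo R=charlie all differ -> CONFLICT
i=6: L=alpha, R=charlie=BASE -> take LEFT -> alpha
i=7: L=charlie, R=echo=BASE -> take LEFT -> charlie
Index 0 -> echo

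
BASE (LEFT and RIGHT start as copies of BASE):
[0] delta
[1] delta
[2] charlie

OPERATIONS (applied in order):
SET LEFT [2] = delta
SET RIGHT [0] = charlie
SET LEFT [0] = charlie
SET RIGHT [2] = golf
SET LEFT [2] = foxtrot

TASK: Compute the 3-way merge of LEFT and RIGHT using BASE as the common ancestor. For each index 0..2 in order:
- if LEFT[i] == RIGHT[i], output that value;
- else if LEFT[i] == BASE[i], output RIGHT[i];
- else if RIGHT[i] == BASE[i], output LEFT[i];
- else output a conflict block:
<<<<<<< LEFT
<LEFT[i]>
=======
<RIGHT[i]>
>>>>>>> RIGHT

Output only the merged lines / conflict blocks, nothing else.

Final LEFT:  [charlie, delta, foxtrot]
Final RIGHT: [charlie, delta, golf]
i=0: L=charlie R=charlie -> agree -> charlie
i=1: L=delta R=delta -> agree -> delta
i=2: BASE=charlie L=foxtrot R=golf all differ -> CONFLICT

Answer: charlie
delta
<<<<<<< LEFT
foxtrot
=======
golf
>>>>>>> RIGHT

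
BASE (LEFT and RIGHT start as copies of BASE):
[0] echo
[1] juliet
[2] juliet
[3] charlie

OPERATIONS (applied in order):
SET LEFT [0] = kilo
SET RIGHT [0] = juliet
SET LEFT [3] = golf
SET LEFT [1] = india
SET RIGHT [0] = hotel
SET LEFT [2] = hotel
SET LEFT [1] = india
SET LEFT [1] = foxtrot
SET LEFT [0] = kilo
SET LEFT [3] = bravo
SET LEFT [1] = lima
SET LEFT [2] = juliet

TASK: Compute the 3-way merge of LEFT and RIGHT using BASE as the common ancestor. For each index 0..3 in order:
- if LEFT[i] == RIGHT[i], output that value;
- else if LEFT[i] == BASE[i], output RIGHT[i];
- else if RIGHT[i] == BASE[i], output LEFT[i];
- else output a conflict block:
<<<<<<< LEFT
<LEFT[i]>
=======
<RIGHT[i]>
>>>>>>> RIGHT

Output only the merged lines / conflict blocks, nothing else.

Answer: <<<<<<< LEFT
kilo
=======
hotel
>>>>>>> RIGHT
lima
juliet
bravo

Derivation:
Final LEFT:  [kilo, lima, juliet, bravo]
Final RIGHT: [hotel, juliet, juliet, charlie]
i=0: BASE=echo L=kilo R=hotel all differ -> CONFLICT
i=1: L=lima, R=juliet=BASE -> take LEFT -> lima
i=2: L=juliet R=juliet -> agree -> juliet
i=3: L=bravo, R=charlie=BASE -> take LEFT -> bravo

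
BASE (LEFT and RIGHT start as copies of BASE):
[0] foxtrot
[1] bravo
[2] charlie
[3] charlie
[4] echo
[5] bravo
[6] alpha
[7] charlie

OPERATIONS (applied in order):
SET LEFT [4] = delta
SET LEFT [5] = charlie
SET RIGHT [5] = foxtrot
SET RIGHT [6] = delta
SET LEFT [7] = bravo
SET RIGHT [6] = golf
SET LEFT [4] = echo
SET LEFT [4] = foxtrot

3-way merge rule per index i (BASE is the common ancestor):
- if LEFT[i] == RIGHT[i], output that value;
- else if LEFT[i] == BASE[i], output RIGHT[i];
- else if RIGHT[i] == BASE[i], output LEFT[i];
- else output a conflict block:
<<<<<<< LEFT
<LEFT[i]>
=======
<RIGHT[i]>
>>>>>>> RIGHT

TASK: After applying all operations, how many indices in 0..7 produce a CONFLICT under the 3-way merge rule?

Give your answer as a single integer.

Final LEFT:  [foxtrot, bravo, charlie, charlie, foxtrot, charlie, alpha, bravo]
Final RIGHT: [foxtrot, bravo, charlie, charlie, echo, foxtrot, golf, charlie]
i=0: L=foxtrot R=foxtrot -> agree -> foxtrot
i=1: L=bravo R=bravo -> agree -> bravo
i=2: L=charlie R=charlie -> agree -> charlie
i=3: L=charlie R=charlie -> agree -> charlie
i=4: L=foxtrot, R=echo=BASE -> take LEFT -> foxtrot
i=5: BASE=bravo L=charlie R=foxtrot all differ -> CONFLICT
i=6: L=alpha=BASE, R=golf -> take RIGHT -> golf
i=7: L=bravo, R=charlie=BASE -> take LEFT -> bravo
Conflict count: 1

Answer: 1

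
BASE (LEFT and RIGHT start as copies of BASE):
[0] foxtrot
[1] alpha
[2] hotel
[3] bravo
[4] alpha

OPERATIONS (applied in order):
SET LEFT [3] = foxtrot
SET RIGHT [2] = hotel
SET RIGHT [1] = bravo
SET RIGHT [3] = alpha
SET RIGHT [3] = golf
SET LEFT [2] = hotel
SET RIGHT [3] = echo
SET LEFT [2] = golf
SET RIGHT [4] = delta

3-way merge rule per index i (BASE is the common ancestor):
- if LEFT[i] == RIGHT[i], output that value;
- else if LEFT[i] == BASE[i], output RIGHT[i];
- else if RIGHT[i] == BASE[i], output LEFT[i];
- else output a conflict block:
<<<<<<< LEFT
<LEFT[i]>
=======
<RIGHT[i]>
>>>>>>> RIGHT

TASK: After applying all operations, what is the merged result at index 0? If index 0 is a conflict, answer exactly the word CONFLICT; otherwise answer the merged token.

Final LEFT:  [foxtrot, alpha, golf, foxtrot, alpha]
Final RIGHT: [foxtrot, bravo, hotel, echo, delta]
i=0: L=foxtrot R=foxtrot -> agree -> foxtrot
i=1: L=alpha=BASE, R=bravo -> take RIGHT -> bravo
i=2: L=golf, R=hotel=BASE -> take LEFT -> golf
i=3: BASE=bravo L=foxtrot R=echo all differ -> CONFLICT
i=4: L=alpha=BASE, R=delta -> take RIGHT -> delta
Index 0 -> foxtrot

Answer: foxtrot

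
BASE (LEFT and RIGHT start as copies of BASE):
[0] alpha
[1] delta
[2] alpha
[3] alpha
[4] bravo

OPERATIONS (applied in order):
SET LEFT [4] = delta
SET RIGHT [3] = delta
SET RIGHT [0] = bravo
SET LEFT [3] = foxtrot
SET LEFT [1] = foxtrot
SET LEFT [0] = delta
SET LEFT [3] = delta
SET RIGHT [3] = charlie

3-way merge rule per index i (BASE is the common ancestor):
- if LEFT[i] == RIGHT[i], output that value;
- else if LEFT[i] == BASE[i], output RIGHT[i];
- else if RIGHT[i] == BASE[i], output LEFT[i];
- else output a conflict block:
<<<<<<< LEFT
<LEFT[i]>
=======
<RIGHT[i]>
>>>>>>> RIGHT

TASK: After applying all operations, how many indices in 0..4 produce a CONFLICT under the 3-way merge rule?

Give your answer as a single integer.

Final LEFT:  [delta, foxtrot, alpha, delta, delta]
Final RIGHT: [bravo, delta, alpha, charlie, bravo]
i=0: BASE=alpha L=delta R=bravo all differ -> CONFLICT
i=1: L=foxtrot, R=delta=BASE -> take LEFT -> foxtrot
i=2: L=alpha R=alpha -> agree -> alpha
i=3: BASE=alpha L=delta R=charlie all differ -> CONFLICT
i=4: L=delta, R=bravo=BASE -> take LEFT -> delta
Conflict count: 2

Answer: 2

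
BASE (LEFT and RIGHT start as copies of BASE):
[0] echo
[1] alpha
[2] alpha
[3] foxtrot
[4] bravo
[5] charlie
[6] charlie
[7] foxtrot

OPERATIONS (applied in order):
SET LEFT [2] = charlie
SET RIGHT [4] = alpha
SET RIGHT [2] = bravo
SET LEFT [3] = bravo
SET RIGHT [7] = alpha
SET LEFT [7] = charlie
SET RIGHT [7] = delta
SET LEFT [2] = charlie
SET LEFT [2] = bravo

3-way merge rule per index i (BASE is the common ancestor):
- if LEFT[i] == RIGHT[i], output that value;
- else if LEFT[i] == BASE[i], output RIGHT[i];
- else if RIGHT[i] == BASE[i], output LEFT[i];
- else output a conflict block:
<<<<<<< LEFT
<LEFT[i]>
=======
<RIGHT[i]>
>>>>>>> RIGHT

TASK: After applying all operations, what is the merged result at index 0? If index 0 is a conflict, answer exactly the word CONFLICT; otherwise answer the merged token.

Final LEFT:  [echo, alpha, bravo, bravo, bravo, charlie, charlie, charlie]
Final RIGHT: [echo, alpha, bravo, foxtrot, alpha, charlie, charlie, delta]
i=0: L=echo R=echo -> agree -> echo
i=1: L=alpha R=alpha -> agree -> alpha
i=2: L=bravo R=bravo -> agree -> bravo
i=3: L=bravo, R=foxtrot=BASE -> take LEFT -> bravo
i=4: L=bravo=BASE, R=alpha -> take RIGHT -> alpha
i=5: L=charlie R=charlie -> agree -> charlie
i=6: L=charlie R=charlie -> agree -> charlie
i=7: BASE=foxtrot L=charlie R=delta all differ -> CONFLICT
Index 0 -> echo

Answer: echo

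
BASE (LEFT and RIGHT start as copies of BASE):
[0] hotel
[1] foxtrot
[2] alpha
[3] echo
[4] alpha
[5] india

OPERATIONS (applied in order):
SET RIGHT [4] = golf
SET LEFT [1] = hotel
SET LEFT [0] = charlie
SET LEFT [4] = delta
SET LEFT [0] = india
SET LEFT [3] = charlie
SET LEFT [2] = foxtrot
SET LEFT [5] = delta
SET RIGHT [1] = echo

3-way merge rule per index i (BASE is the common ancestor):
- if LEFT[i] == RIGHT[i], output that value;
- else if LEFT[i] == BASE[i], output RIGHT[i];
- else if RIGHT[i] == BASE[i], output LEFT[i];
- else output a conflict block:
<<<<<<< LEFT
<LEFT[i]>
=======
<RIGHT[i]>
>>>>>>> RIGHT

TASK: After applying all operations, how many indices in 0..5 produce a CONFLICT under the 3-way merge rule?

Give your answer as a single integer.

Final LEFT:  [india, hotel, foxtrot, charlie, delta, delta]
Final RIGHT: [hotel, echo, alpha, echo, golf, india]
i=0: L=india, R=hotel=BASE -> take LEFT -> india
i=1: BASE=foxtrot L=hotel R=echo all differ -> CONFLICT
i=2: L=foxtrot, R=alpha=BASE -> take LEFT -> foxtrot
i=3: L=charlie, R=echo=BASE -> take LEFT -> charlie
i=4: BASE=alpha L=delta R=golf all differ -> CONFLICT
i=5: L=delta, R=india=BASE -> take LEFT -> delta
Conflict count: 2

Answer: 2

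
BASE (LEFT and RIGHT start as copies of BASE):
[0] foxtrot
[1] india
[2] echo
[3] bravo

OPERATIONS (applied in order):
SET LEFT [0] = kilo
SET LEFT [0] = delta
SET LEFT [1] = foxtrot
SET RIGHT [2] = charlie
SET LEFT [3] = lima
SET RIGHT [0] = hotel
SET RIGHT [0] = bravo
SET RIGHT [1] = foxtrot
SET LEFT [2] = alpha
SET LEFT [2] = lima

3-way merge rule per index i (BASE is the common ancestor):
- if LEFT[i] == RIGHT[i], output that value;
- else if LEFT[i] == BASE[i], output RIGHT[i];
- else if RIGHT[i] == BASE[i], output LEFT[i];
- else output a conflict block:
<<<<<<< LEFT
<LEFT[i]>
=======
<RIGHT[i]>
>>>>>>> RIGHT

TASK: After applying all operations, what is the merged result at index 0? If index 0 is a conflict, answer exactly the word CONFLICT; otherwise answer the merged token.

Answer: CONFLICT

Derivation:
Final LEFT:  [delta, foxtrot, lima, lima]
Final RIGHT: [bravo, foxtrot, charlie, bravo]
i=0: BASE=foxtrot L=delta R=bravo all differ -> CONFLICT
i=1: L=foxtrot R=foxtrot -> agree -> foxtrot
i=2: BASE=echo L=lima R=charlie all differ -> CONFLICT
i=3: L=lima, R=bravo=BASE -> take LEFT -> lima
Index 0 -> CONFLICT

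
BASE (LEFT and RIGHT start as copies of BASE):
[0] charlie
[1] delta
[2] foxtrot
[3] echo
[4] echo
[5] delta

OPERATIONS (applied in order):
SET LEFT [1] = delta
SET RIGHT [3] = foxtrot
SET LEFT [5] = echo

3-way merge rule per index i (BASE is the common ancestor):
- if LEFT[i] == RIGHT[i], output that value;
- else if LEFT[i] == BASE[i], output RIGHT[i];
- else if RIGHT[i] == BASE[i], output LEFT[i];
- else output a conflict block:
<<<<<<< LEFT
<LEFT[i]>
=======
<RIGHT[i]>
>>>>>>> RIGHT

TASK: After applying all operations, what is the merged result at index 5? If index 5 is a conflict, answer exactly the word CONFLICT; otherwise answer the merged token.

Answer: echo

Derivation:
Final LEFT:  [charlie, delta, foxtrot, echo, echo, echo]
Final RIGHT: [charlie, delta, foxtrot, foxtrot, echo, delta]
i=0: L=charlie R=charlie -> agree -> charlie
i=1: L=delta R=delta -> agree -> delta
i=2: L=foxtrot R=foxtrot -> agree -> foxtrot
i=3: L=echo=BASE, R=foxtrot -> take RIGHT -> foxtrot
i=4: L=echo R=echo -> agree -> echo
i=5: L=echo, R=delta=BASE -> take LEFT -> echo
Index 5 -> echo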